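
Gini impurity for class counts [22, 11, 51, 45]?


Probabilities: [22/129, 11/129, 51/129, 45/129] ≈ [0.1705, 0.0853, 0.3953, 0.3488]
Σpᵢ² = (484 + 121 + 2601 + 2025)/129² = 5231/16641
Gini = 1 - Σpᵢ² = 1 - 5231/16641 = 0.6857

0.6857


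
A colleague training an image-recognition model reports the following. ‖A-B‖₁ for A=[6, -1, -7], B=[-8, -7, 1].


d = |6+ 8| + |-1+ 7| + |-7-1|
  = 14 + 6 + 8
  = 28

28


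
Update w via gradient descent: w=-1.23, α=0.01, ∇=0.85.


w_new = w - α·∇
= -1.23 - 0.01·0.85
= -1.23 - 0.0085
= -1.2385

-1.2385


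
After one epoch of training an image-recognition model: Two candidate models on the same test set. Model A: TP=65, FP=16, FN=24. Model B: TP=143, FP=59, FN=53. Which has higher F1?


Model A: P=65/81=0.8025, R=65/89=0.7303, F1=2PR/(P+R)=2TP/(2TP+FP+FN)=130/170=0.7647
Model B: P=143/202=0.7079, R=143/196=0.7296, F1=2PR/(P+R)=2TP/(2TP+FP+FN)=286/398=0.7186
0.7647 > 0.7186 → Model A

Model A


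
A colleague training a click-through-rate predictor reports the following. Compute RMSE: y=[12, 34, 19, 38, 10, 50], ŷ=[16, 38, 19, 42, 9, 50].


MSE = 49/6 = 8.1667
RMSE = √(49/6) = 2.8577

2.8577


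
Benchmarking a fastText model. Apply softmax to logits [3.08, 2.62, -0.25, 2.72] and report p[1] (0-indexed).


Exponentials: e^3.08=21.7584, e^2.62=13.7357, e^-0.25=0.7788, e^2.72=15.1803
Sum = 51.4532
Softmax = [0.4229, 0.267, 0.0151, 0.295]
p[1] = 13.7357/51.4532 = 0.267

0.267


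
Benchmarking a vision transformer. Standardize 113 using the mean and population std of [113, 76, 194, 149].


μ = 133, σ = 43.6635
z = (113 - 133)/43.6635 = -0.458

-0.458


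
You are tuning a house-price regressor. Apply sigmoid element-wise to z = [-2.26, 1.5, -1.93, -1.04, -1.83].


σ(-2.26) = 1/(1+e^2.26) = 0.0945
σ(1.5) = 1/(1+e^-1.5) = 0.8176
σ(-1.93) = 1/(1+e^1.93) = 0.1268
σ(-1.04) = 1/(1+e^1.04) = 0.2611
σ(-1.83) = 1/(1+e^1.83) = 0.1382
result = [0.0945, 0.8176, 0.1268, 0.2611, 0.1382]

[0.0945, 0.8176, 0.1268, 0.2611, 0.1382]


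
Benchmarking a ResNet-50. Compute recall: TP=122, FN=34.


Recall = TP/(TP+FN)
= 122/(122+34)
= 122/156 = 78.21%

78.21%


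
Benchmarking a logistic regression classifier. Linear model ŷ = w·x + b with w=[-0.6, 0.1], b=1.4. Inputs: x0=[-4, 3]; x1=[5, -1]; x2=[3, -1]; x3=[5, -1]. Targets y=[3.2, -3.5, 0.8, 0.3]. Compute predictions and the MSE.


ŷ0 = (-0.6)·(-4) + (0.1)·(3) + 1.4 = 4.1
ŷ1 = (-0.6)·(5) + (0.1)·(-1) + 1.4 = -1.7
ŷ2 = (-0.6)·(3) + (0.1)·(-1) + 1.4 = -0.5
ŷ3 = (-0.6)·(5) + (0.1)·(-1) + 1.4 = -1.7
errors² = [0.81, 3.24, 1.69, 4.0]
MSE = 9.7400/4 = 2.435

2.435


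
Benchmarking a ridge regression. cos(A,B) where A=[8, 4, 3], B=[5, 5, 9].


A·B = 8·5 + 4·5 + 3·9 = 87
‖A‖ = √89 = 9.434, ‖B‖ = √131 = 11.4455
cos = 87/(√89·√131) = 87/√11659 = 0.8057

0.8057


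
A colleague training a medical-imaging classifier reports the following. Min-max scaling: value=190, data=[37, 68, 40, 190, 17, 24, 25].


min=17, max=190
(190-17)/(190-17) = 173/173 = 1.0

1.0


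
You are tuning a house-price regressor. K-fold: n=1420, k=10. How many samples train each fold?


Fold size = 1420/10 = 142
Training per fold = 1420 - 142 = 1278

1278


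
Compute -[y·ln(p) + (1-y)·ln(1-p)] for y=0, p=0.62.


BCE = -[y·ln(p) + (1-y)·ln(1-p)]
= -0 - 1·ln(1-0.62)
= -ln(0.38) = 0.9676

0.9676


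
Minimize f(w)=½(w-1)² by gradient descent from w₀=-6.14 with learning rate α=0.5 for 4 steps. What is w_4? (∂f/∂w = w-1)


step 1: grad = -6.14-1 = -7.14; w = -6.14 - 0.5·(-7.14) = -2.57
step 2: grad = -2.57-1 = -3.57; w = -2.57 - 0.5·(-3.57) = -0.785
step 3: grad = -0.785-1 = -1.785; w = -0.785 - 0.5·(-1.785) = 0.1075
step 4: grad = 0.1075-1 = -0.8925; w = 0.1075 - 0.5·(-0.8925) = 0.55375

0.55375


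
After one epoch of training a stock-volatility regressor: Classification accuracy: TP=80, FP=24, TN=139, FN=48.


Accuracy = (TP+TN)/(TP+TN+FP+FN)
= (80+139)/(291)
= 219/291 = 75.26%

75.26%


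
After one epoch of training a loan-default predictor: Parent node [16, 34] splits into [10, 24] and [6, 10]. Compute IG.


Parent = [16, 34], H_parent = 0.9044
H_left = 0.874 (n=34), H_right = 0.9544 (n=16)
H_children = (34/50)·0.874 + (16/50)·0.9544 = 0.8997
IG = 0.9044 - 0.8997 = 0.0047

0.0047


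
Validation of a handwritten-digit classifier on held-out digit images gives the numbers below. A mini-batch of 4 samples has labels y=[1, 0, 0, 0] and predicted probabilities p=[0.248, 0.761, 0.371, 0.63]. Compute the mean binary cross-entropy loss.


L[0] = -ln(0.248) = 1.3943
L[1] = -ln(1-0.761) = -ln(0.239) = 1.4313
L[2] = -ln(1-0.371) = -ln(0.629) = 0.4636
L[3] = -ln(1-0.63) = -ln(0.37) = 0.9943
mean = (1.3943 + 1.4313 + 0.4636 + 0.9943)/4 = 1.0709

1.0709


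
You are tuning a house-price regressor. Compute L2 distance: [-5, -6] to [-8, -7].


d = √((-5+ 8)² + (-6+ 7)²)
  = √(9 + 1)
  = √10 = 3.1623

3.1623


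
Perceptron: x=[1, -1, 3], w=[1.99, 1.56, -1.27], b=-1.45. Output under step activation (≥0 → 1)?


z = (1)·(1.99) + (-1)·(1.56) + (3)·(-1.27) - 1.45
  = -4.83
step(z) = 0 (z<0)

0


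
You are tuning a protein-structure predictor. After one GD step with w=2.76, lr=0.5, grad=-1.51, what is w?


w_new = w - α·∇
= 2.76 - 0.5·-1.51
= 2.76 + 0.755
= 3.515

3.515


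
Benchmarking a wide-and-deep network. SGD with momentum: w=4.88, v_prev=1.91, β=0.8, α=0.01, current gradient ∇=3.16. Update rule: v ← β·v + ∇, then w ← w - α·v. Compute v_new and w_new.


v_new = 0.8·1.91 + 3.16 = 1.528 + 3.16 = 4.688
w_new = 4.88 - 0.01·4.688 = 4.88 - 0.04688 = 4.83312

v_new=4.688, w_new=4.83312


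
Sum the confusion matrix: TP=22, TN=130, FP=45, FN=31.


Total = TP + TN + FP + FN
= 22 + 130 + 45 + 31
= 228
(Predicted positive: 67, predicted negative: 161)

228


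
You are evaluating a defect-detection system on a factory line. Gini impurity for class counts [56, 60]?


Probabilities: [56/116, 60/116] ≈ [0.4828, 0.5172]
Σpᵢ² = (3136 + 3600)/116² = 6736/13456
Gini = 1 - Σpᵢ² = 1 - 6736/13456 = 0.4994

0.4994


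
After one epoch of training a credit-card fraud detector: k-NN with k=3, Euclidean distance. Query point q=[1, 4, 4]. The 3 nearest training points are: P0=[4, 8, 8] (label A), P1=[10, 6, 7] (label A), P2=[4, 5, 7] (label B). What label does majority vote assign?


d(q,P0) = 6.4031  (label A)
d(q,P1) = 9.6954  (label A)
d(q,P2) = 4.3589  (label B)
Votes: A=2, B=1
Majority → A

A


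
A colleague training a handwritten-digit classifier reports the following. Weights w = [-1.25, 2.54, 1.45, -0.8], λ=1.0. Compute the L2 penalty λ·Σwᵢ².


‖w‖₂² = (-1.25)² + (2.54)² + (1.45)² + (-0.8)²
     = 1.5625 + 6.4516 + 2.1025 + 0.64
     = 10.7566
λ·‖w‖₂² = 1.0·10.7566 = 10.7566

10.7566


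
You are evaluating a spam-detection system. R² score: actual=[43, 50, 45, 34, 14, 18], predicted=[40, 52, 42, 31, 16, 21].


ȳ = 34
SS_res = Σ(y-ŷ)² = 44
SS_tot = Σ(y-ȳ)² = 1114
R² = 1 - SS_res/SS_tot = 1 - 0.0395 = 0.9605

0.9605


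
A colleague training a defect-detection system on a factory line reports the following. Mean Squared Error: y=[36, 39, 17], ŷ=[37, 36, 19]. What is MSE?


Squared errors: (36-37)²=1, (39-36)²=9, (17-19)²=4
Sum = 14
MSE = 14/3 = 14/3

14/3


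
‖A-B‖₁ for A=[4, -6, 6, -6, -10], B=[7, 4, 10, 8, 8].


d = |4-7| + |-6-4| + |6-10| + |-6-8| + |-10-8|
  = 3 + 10 + 4 + 14 + 18
  = 49

49


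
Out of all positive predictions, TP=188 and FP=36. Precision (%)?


Precision = TP/(TP+FP)
= 188/(188+36)
= 188/224 = 83.93%

83.93%


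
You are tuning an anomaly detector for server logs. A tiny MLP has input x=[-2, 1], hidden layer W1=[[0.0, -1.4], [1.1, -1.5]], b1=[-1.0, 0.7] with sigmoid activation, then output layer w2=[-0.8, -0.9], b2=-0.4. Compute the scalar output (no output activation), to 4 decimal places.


z1[0] = (0.0)·(-2) + (-1.4)·(1) - 1.0 = -2.4
z1[1] = (1.1)·(-2) + (-1.5)·(1) + 0.7 = -3.0
h = sigmoid(z1) = [0.0832, 0.0474]
output = (-0.8)·(0.0832) + (-0.9)·(0.0474) - 0.4 = -0.5092

-0.5092


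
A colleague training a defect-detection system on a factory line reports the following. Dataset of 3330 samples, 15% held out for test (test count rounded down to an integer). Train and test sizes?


Test = ⌊3330·15/100⌋ = 499
Train = 3330 - 499 = 2831

Train: 2831, Test: 499


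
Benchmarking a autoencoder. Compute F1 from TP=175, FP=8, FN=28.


Precision = 175/183 = 0.9563
Recall = 175/203 = 0.8621
F1 = 2·P·R/(P+R) = 2·TP/(2·TP+FP+FN) = 350/(350+8+28) = 350/386 = 0.9067

0.9067


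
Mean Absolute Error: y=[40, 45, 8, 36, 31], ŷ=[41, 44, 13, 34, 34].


Absolute errors: |40-41|=1, |45-44|=1, |8-13|=5, |36-34|=2, |31-34|=3
Sum = 12
MAE = 12/5 = 12/5

12/5


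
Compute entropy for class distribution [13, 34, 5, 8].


Probabilities: [13/60, 34/60, 5/60, 8/60] ≈ [0.2167, 0.5667, 0.0833, 0.1333]
H = -((13/60)·log₂(13/60) + (34/60)·log₂(34/60) + (5/60)·log₂(5/60) + (8/60)·log₂(8/60))
  = 1.6287 bits

1.6287 bits


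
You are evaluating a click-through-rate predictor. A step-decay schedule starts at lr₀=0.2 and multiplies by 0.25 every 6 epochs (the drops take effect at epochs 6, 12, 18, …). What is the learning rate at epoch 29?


n_drops = ⌊29/6⌋ = 4
lr = 0.2·0.25^4 = 0.2·0.00390625 = 0.00078125

0.00078125


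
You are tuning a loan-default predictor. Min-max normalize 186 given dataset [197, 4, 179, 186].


min=4, max=197
(186-4)/(197-4) = 182/193 = 0.943

0.943


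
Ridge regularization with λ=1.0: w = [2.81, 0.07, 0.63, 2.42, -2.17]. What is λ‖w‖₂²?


‖w‖₂² = (2.81)² + (0.07)² + (0.63)² + (2.42)² + (-2.17)²
     = 7.8961 + 0.0049 + 0.3969 + 5.8564 + 4.7089
     = 18.8632
λ·‖w‖₂² = 1.0·18.8632 = 18.8632

18.8632


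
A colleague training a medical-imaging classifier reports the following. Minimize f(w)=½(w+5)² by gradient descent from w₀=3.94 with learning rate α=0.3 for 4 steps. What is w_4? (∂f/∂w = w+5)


step 1: grad = 3.94+5 = 8.94; w = 3.94 - 0.3·(8.94) = 1.258
step 2: grad = 1.258+5 = 6.258; w = 1.258 - 0.3·(6.258) = -0.6194
step 3: grad = -0.6194+5 = 4.3806; w = -0.6194 - 0.3·(4.3806) = -1.93358
step 4: grad = -1.93358+5 = 3.06642; w = -1.93358 - 0.3·(3.06642) = -2.853506

-2.853506


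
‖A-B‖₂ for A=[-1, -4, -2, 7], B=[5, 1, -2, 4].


d = √((-1-5)² + (-4-1)² + (-2+ 2)² + (7-4)²)
  = √(36 + 25 + 0 + 9)
  = √70 = 8.3666

8.3666


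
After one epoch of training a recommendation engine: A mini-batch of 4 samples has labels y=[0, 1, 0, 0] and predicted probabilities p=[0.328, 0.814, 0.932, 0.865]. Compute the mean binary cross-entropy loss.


L[0] = -ln(1-0.328) = -ln(0.672) = 0.3975
L[1] = -ln(0.814) = 0.2058
L[2] = -ln(1-0.932) = -ln(0.068) = 2.6882
L[3] = -ln(1-0.865) = -ln(0.135) = 2.0025
mean = (0.3975 + 0.2058 + 2.6882 + 2.0025)/4 = 1.3235

1.3235


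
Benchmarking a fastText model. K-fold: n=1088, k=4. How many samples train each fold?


Fold size = 1088/4 = 272
Training per fold = 1088 - 272 = 816

816


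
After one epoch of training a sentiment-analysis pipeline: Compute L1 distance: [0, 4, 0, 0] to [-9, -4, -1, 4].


d = |0+ 9| + |4+ 4| + |0+ 1| + |0-4|
  = 9 + 8 + 1 + 4
  = 22

22


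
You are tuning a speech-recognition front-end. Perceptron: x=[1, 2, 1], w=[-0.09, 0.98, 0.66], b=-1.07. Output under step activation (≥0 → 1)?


z = (1)·(-0.09) + (2)·(0.98) + (1)·(0.66) - 1.07
  = 1.46
step(z) = 1 (z≥0)

1


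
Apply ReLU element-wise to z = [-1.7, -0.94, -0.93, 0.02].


ReLU(-1.7) = max(0, -1.7) = 0.0
ReLU(-0.94) = max(0, -0.94) = 0.0
ReLU(-0.93) = max(0, -0.93) = 0.0
ReLU(0.02) = max(0, 0.02) = 0.02
result = [0.0, 0.0, 0.0, 0.02]

[0.0, 0.0, 0.0, 0.02]


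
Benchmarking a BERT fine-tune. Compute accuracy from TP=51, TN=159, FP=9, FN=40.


Accuracy = (TP+TN)/(TP+TN+FP+FN)
= (51+159)/(259)
= 210/259 = 81.08%

81.08%


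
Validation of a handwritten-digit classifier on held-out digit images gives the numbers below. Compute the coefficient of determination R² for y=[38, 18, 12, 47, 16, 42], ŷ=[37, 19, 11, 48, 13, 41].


ȳ = 28.8333
SS_res = Σ(y-ŷ)² = 14
SS_tot = Σ(y-ȳ)² = 1152.83
R² = 1 - SS_res/SS_tot = 1 - 0.0121 = 0.9879

0.9879


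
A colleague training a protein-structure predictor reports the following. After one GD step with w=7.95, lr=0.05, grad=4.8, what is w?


w_new = w - α·∇
= 7.95 - 0.05·4.8
= 7.95 - 0.24
= 7.71

7.71


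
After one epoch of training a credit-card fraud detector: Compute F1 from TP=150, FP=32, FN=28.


Precision = 150/182 = 0.8242
Recall = 150/178 = 0.8427
F1 = 2·P·R/(P+R) = 2·TP/(2·TP+FP+FN) = 300/(300+32+28) = 300/360 = 0.8333

0.8333


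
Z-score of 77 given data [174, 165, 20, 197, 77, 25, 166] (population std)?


μ = 117.7143, σ = 69.512
z = (77 - 117.7143)/69.512 = -0.5857

-0.5857


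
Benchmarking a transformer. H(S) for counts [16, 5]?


Probabilities: [16/21, 5/21] ≈ [0.7619, 0.2381]
H = -((16/21)·log₂(16/21) + (5/21)·log₂(5/21))
  = 0.7919 bits

0.7919 bits


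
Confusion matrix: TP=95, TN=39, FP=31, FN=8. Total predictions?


Total = TP + TN + FP + FN
= 95 + 39 + 31 + 8
= 173
(Predicted positive: 126, predicted negative: 47)

173


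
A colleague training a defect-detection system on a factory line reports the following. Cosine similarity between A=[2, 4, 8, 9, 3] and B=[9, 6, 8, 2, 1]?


A·B = 2·9 + 4·6 + 8·8 + 9·2 + 3·1 = 127
‖A‖ = √174 = 13.1909, ‖B‖ = √186 = 13.6382
cos = 127/(√174·√186) = 127/√32364 = 0.7059

0.7059


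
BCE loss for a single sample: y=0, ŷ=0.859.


BCE = -[y·ln(p) + (1-y)·ln(1-p)]
= -0 - 1·ln(1-0.859)
= -ln(0.141) = 1.959

1.959


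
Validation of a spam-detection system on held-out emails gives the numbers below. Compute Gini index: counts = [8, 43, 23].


Probabilities: [8/74, 43/74, 23/74] ≈ [0.1081, 0.5811, 0.3108]
Σpᵢ² = (64 + 1849 + 529)/74² = 2442/5476
Gini = 1 - Σpᵢ² = 1 - 2442/5476 = 0.5541

0.5541


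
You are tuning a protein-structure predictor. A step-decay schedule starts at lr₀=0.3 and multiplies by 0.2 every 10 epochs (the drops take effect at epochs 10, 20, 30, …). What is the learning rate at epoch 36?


n_drops = ⌊36/10⌋ = 3
lr = 0.3·0.2^3 = 0.3·0.008 = 0.0024

0.0024


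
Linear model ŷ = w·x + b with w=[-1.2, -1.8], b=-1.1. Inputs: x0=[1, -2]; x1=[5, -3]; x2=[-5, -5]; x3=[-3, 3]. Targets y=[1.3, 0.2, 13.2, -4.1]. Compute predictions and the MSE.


ŷ0 = (-1.2)·(1) + (-1.8)·(-2) - 1.1 = 1.3
ŷ1 = (-1.2)·(5) + (-1.8)·(-3) - 1.1 = -1.7
ŷ2 = (-1.2)·(-5) + (-1.8)·(-5) - 1.1 = 13.9
ŷ3 = (-1.2)·(-3) + (-1.8)·(3) - 1.1 = -2.9
errors² = [0.0, 3.61, 0.49, 1.44]
MSE = 5.5400/4 = 1.385

1.385


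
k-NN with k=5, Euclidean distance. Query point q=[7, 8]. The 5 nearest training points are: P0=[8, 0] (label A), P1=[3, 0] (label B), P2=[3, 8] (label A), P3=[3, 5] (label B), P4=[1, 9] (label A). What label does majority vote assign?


d(q,P0) = 8.0623  (label A)
d(q,P1) = 8.9443  (label B)
d(q,P2) = 4.0  (label A)
d(q,P3) = 5.0  (label B)
d(q,P4) = 6.0828  (label A)
Votes: A=3, B=2
Majority → A

A


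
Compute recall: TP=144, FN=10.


Recall = TP/(TP+FN)
= 144/(144+10)
= 144/154 = 93.51%

93.51%


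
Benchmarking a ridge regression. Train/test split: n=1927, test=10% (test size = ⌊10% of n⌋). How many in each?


Test = ⌊1927·10/100⌋ = 192
Train = 1927 - 192 = 1735

Train: 1735, Test: 192


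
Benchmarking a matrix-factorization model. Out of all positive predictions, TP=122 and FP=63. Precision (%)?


Precision = TP/(TP+FP)
= 122/(122+63)
= 122/185 = 65.95%

65.95%


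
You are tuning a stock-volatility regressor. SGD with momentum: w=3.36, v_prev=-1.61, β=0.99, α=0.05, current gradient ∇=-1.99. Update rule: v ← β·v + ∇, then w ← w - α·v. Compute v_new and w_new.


v_new = 0.99·-1.61 - 1.99 = -1.5939 - 1.99 = -3.5839
w_new = 3.36 - 0.05·-3.5839 = 3.36 + 0.179195 = 3.539195

v_new=-3.5839, w_new=3.539195


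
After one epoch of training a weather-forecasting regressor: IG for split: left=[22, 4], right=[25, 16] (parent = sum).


Parent = [47, 20], H_parent = 0.8795
H_left = 0.6194 (n=26), H_right = 0.965 (n=41)
H_children = (26/67)·0.6194 + (41/67)·0.965 = 0.8309
IG = 0.8795 - 0.8309 = 0.0486

0.0486


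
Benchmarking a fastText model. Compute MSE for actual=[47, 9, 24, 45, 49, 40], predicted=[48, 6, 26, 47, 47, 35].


Squared errors: (47-48)²=1, (9-6)²=9, (24-26)²=4, (45-47)²=4, (49-47)²=4, (40-35)²=25
Sum = 47
MSE = 47/6 = 47/6

47/6


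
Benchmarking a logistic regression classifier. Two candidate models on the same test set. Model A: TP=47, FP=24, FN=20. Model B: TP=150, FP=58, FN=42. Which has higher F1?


Model A: P=47/71=0.662, R=47/67=0.7015, F1=2PR/(P+R)=2TP/(2TP+FP+FN)=94/138=0.6812
Model B: P=150/208=0.7212, R=150/192=0.7812, F1=2PR/(P+R)=2TP/(2TP+FP+FN)=300/400=0.75
0.6812 < 0.75 → Model B

Model B


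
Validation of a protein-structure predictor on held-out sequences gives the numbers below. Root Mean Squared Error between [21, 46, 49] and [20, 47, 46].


MSE = 11/3 = 3.6667
RMSE = √(11/3) = 1.9149

1.9149


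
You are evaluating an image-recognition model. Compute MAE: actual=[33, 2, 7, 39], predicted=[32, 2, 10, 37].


Absolute errors: |33-32|=1, |2-2|=0, |7-10|=3, |39-37|=2
Sum = 6
MAE = 6/4 = 3/2

3/2


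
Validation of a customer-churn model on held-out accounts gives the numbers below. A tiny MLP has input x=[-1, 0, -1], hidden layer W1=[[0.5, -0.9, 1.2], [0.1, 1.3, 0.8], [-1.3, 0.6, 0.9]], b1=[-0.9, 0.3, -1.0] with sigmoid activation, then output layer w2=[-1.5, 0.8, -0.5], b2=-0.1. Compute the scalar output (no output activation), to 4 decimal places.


z1[0] = (0.5)·(-1) + (-0.9)·(0) + (1.2)·(-1) - 0.9 = -2.6
z1[1] = (0.1)·(-1) + (1.3)·(0) + (0.8)·(-1) + 0.3 = -0.6
z1[2] = (-1.3)·(-1) + (0.6)·(0) + (0.9)·(-1) - 1.0 = -0.6
h = sigmoid(z1) = [0.0691, 0.3543, 0.3543]
output = (-1.5)·(0.0691) + (0.8)·(0.3543) + (-0.5)·(0.3543) - 0.1 = -0.0974

-0.0974


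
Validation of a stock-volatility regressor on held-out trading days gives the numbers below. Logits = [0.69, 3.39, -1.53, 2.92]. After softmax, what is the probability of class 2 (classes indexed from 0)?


Exponentials: e^0.69=1.9937, e^3.39=29.666, e^-1.53=0.2165, e^2.92=18.5413
Sum = 50.4175
Softmax = [0.0395, 0.5884, 0.0043, 0.3678]
p[2] = 0.2165/50.4175 = 0.0043

0.0043


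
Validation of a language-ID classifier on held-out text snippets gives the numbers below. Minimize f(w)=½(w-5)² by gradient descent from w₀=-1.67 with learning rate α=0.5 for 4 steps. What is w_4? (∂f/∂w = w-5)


step 1: grad = -1.67-5 = -6.67; w = -1.67 - 0.5·(-6.67) = 1.665
step 2: grad = 1.665-5 = -3.335; w = 1.665 - 0.5·(-3.335) = 3.3325
step 3: grad = 3.3325-5 = -1.6675; w = 3.3325 - 0.5·(-1.6675) = 4.16625
step 4: grad = 4.16625-5 = -0.83375; w = 4.16625 - 0.5·(-0.83375) = 4.583125

4.583125


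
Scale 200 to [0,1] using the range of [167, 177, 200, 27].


min=27, max=200
(200-27)/(200-27) = 173/173 = 1.0

1.0


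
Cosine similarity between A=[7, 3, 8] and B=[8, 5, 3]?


A·B = 7·8 + 3·5 + 8·3 = 95
‖A‖ = √122 = 11.0454, ‖B‖ = √98 = 9.8995
cos = 95/(√122·√98) = 95/√11956 = 0.8688

0.8688


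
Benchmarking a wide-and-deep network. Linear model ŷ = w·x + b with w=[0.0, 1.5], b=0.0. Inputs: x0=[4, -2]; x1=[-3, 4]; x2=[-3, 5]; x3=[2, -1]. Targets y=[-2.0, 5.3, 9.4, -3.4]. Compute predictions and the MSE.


ŷ0 = (0.0)·(4) + (1.5)·(-2) + 0.0 = -3.0
ŷ1 = (0.0)·(-3) + (1.5)·(4) + 0.0 = 6.0
ŷ2 = (0.0)·(-3) + (1.5)·(5) + 0.0 = 7.5
ŷ3 = (0.0)·(2) + (1.5)·(-1) + 0.0 = -1.5
errors² = [1.0, 0.49, 3.61, 3.61]
MSE = 8.7100/4 = 2.1775

2.1775


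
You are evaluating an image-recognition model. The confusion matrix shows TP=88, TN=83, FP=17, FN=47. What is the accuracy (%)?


Accuracy = (TP+TN)/(TP+TN+FP+FN)
= (88+83)/(235)
= 171/235 = 72.77%

72.77%


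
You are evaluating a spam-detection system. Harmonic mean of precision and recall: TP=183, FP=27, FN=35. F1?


Precision = 183/210 = 0.8714
Recall = 183/218 = 0.8394
F1 = 2·P·R/(P+R) = 2·TP/(2·TP+FP+FN) = 366/(366+27+35) = 366/428 = 0.8551

0.8551


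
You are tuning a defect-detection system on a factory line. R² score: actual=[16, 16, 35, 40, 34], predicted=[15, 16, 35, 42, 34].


ȳ = 28.2
SS_res = Σ(y-ŷ)² = 5
SS_tot = Σ(y-ȳ)² = 516.8
R² = 1 - SS_res/SS_tot = 1 - 0.0097 = 0.9903

0.9903


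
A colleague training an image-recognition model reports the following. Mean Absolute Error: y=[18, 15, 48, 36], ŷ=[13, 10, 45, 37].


Absolute errors: |18-13|=5, |15-10|=5, |48-45|=3, |36-37|=1
Sum = 14
MAE = 14/4 = 7/2

7/2


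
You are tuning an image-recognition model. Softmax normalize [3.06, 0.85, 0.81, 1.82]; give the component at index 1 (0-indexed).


Exponentials: e^3.06=21.3276, e^0.85=2.3396, e^0.81=2.2479, e^1.82=6.1719
Sum = 32.087
Softmax = [0.6647, 0.0729, 0.0701, 0.1923]
p[1] = 2.3396/32.087 = 0.0729

0.0729


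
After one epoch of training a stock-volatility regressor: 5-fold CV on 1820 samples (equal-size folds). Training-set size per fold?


Fold size = 1820/5 = 364
Training per fold = 1820 - 364 = 1456

1456


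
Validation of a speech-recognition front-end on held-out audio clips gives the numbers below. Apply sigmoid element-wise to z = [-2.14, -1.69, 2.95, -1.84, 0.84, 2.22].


σ(-2.14) = 1/(1+e^2.14) = 0.1053
σ(-1.69) = 1/(1+e^1.69) = 0.1558
σ(2.95) = 1/(1+e^-2.95) = 0.9503
σ(-1.84) = 1/(1+e^1.84) = 0.1371
σ(0.84) = 1/(1+e^-0.84) = 0.6985
σ(2.22) = 1/(1+e^-2.22) = 0.902
result = [0.1053, 0.1558, 0.9503, 0.1371, 0.6985, 0.902]

[0.1053, 0.1558, 0.9503, 0.1371, 0.6985, 0.902]


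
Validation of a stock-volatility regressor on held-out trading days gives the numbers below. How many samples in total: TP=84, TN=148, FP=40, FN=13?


Total = TP + TN + FP + FN
= 84 + 148 + 40 + 13
= 285
(Predicted positive: 124, predicted negative: 161)

285


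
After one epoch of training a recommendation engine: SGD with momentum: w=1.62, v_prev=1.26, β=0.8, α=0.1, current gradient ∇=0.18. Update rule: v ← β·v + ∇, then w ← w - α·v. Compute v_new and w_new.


v_new = 0.8·1.26 + 0.18 = 1.008 + 0.18 = 1.188
w_new = 1.62 - 0.1·1.188 = 1.62 - 0.1188 = 1.5012

v_new=1.188, w_new=1.5012


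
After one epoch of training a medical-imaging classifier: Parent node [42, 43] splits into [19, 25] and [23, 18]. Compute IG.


Parent = [42, 43], H_parent = 0.9999
H_left = 0.9865 (n=44), H_right = 0.9892 (n=41)
H_children = (44/85)·0.9865 + (41/85)·0.9892 = 0.9878
IG = 0.9999 - 0.9878 = 0.0121

0.0121


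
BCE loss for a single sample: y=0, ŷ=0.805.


BCE = -[y·ln(p) + (1-y)·ln(1-p)]
= -0 - 1·ln(1-0.805)
= -ln(0.195) = 1.6348

1.6348


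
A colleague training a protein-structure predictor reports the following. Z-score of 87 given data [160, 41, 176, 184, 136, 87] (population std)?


μ = 130.6667, σ = 51.2109
z = (87 - 130.6667)/51.2109 = -0.8527

-0.8527


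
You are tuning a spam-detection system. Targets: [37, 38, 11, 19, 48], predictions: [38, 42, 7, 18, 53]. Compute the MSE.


Squared errors: (37-38)²=1, (38-42)²=16, (11-7)²=16, (19-18)²=1, (48-53)²=25
Sum = 59
MSE = 59/5 = 59/5

59/5


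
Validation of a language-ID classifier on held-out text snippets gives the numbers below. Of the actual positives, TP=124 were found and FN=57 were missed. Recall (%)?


Recall = TP/(TP+FN)
= 124/(124+57)
= 124/181 = 68.51%

68.51%


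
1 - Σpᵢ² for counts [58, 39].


Probabilities: [58/97, 39/97] ≈ [0.5979, 0.4021]
Σpᵢ² = (3364 + 1521)/97² = 4885/9409
Gini = 1 - Σpᵢ² = 1 - 4885/9409 = 0.4808

0.4808


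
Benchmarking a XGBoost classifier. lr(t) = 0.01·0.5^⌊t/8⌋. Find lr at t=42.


n_drops = ⌊42/8⌋ = 5
lr = 0.01·0.5^5 = 0.01·0.03125 = 0.0003125

0.0003125


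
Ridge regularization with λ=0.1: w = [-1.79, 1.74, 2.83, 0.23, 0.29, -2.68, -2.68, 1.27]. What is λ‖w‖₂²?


‖w‖₂² = (-1.79)² + (1.74)² + (2.83)² + (0.23)² + (0.29)² + (-2.68)² + (-2.68)² + (1.27)²
     = 3.2041 + 3.0276 + 8.0089 + 0.0529 + 0.0841 + 7.1824 + 7.1824 + 1.6129
     = 30.3553
λ·‖w‖₂² = 0.1·30.3553 = 3.03553

3.03553


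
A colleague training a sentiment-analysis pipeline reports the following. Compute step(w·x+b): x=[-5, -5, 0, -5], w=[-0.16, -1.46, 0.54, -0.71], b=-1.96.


z = (-5)·(-0.16) + (-5)·(-1.46) + (0)·(0.54) + (-5)·(-0.71) - 1.96
  = 9.69
step(z) = 1 (z≥0)

1


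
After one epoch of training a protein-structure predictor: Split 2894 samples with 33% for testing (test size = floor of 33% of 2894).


Test = ⌊2894·33/100⌋ = 955
Train = 2894 - 955 = 1939

Train: 1939, Test: 955


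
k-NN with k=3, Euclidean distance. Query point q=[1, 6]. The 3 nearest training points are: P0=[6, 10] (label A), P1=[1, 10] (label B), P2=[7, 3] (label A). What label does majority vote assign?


d(q,P0) = 6.4031  (label A)
d(q,P1) = 4.0  (label B)
d(q,P2) = 6.7082  (label A)
Votes: A=2, B=1
Majority → A

A


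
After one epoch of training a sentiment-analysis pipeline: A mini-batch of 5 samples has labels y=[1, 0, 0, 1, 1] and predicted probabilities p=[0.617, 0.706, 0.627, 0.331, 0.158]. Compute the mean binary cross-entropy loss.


L[0] = -ln(0.617) = 0.4829
L[1] = -ln(1-0.706) = -ln(0.294) = 1.2242
L[2] = -ln(1-0.627) = -ln(0.373) = 0.9862
L[3] = -ln(0.331) = 1.1056
L[4] = -ln(0.158) = 1.8452
mean = (0.4829 + 1.2242 + 0.9862 + 1.1056 + 1.8452)/5 = 1.1288

1.1288


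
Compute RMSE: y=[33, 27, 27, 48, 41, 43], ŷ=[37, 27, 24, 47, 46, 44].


MSE = 52/6 = 8.6667
RMSE = √(52/6) = 2.9439

2.9439


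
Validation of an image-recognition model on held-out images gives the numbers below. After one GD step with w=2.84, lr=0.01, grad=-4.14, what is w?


w_new = w - α·∇
= 2.84 - 0.01·-4.14
= 2.84 + 0.0414
= 2.8814

2.8814


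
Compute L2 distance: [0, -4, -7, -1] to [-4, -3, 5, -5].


d = √((0+ 4)² + (-4+ 3)² + (-7-5)² + (-1+ 5)²)
  = √(16 + 1 + 144 + 16)
  = √177 = 13.3041

13.3041


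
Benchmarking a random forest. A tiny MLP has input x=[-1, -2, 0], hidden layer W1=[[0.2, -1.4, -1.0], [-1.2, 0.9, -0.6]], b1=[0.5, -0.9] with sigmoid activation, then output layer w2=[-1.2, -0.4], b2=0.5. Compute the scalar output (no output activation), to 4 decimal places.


z1[0] = (0.2)·(-1) + (-1.4)·(-2) + (-1.0)·(0) + 0.5 = 3.1
z1[1] = (-1.2)·(-1) + (0.9)·(-2) + (-0.6)·(0) - 0.9 = -1.5
h = sigmoid(z1) = [0.9569, 0.1824]
output = (-1.2)·(0.9569) + (-0.4)·(0.1824) + 0.5 = -0.7212

-0.7212


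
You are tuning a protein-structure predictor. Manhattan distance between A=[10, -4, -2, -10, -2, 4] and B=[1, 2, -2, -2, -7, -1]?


d = |10-1| + |-4-2| + |-2+ 2| + |-10+ 2| + |-2+ 7| + |4+ 1|
  = 9 + 6 + 0 + 8 + 5 + 5
  = 33

33


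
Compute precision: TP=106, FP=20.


Precision = TP/(TP+FP)
= 106/(106+20)
= 106/126 = 84.13%

84.13%


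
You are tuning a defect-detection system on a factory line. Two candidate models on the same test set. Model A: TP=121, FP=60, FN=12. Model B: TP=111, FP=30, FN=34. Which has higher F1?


Model A: P=121/181=0.6685, R=121/133=0.9098, F1=2PR/(P+R)=2TP/(2TP+FP+FN)=242/314=0.7707
Model B: P=111/141=0.7872, R=111/145=0.7655, F1=2PR/(P+R)=2TP/(2TP+FP+FN)=222/286=0.7762
0.7707 < 0.7762 → Model B

Model B


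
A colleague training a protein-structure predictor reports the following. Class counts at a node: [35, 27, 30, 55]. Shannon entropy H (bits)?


Probabilities: [35/147, 27/147, 30/147, 55/147] ≈ [0.2381, 0.1837, 0.2041, 0.3741]
H = -((35/147)·log₂(35/147) + (27/147)·log₂(27/147) + (30/147)·log₂(30/147) + (55/147)·log₂(55/147))
  = 1.9406 bits

1.9406 bits


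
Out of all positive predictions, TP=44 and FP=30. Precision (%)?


Precision = TP/(TP+FP)
= 44/(44+30)
= 44/74 = 59.46%

59.46%


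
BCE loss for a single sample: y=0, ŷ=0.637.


BCE = -[y·ln(p) + (1-y)·ln(1-p)]
= -0 - 1·ln(1-0.637)
= -ln(0.363) = 1.0134

1.0134


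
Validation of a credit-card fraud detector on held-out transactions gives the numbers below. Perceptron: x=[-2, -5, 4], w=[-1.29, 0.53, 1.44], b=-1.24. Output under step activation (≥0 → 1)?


z = (-2)·(-1.29) + (-5)·(0.53) + (4)·(1.44) - 1.24
  = 4.45
step(z) = 1 (z≥0)

1


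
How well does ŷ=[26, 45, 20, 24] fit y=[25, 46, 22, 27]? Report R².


ȳ = 30
SS_res = Σ(y-ŷ)² = 15
SS_tot = Σ(y-ȳ)² = 354
R² = 1 - SS_res/SS_tot = 1 - 0.0424 = 0.9576

0.9576


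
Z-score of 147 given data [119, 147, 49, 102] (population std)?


μ = 104.25, σ = 35.7168
z = (147 - 104.25)/35.7168 = 1.1969

1.1969


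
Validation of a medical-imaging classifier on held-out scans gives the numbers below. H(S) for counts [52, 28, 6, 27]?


Probabilities: [52/113, 28/113, 6/113, 27/113] ≈ [0.4602, 0.2478, 0.0531, 0.2389]
H = -((52/113)·log₂(52/113) + (28/113)·log₂(28/113) + (6/113)·log₂(6/113) + (27/113)·log₂(27/113))
  = 1.7324 bits

1.7324 bits


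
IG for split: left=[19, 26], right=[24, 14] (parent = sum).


Parent = [43, 40], H_parent = 0.9991
H_left = 0.9825 (n=45), H_right = 0.9495 (n=38)
H_children = (45/83)·0.9825 + (38/83)·0.9495 = 0.9674
IG = 0.9991 - 0.9674 = 0.0317

0.0317


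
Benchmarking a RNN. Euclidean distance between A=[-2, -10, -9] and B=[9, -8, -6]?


d = √((-2-9)² + (-10+ 8)² + (-9+ 6)²)
  = √(121 + 4 + 9)
  = √134 = 11.5758

11.5758


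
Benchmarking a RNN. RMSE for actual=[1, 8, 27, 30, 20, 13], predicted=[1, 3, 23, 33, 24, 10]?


MSE = 75/6 = 12.5
RMSE = √(75/6) = 3.5355

3.5355


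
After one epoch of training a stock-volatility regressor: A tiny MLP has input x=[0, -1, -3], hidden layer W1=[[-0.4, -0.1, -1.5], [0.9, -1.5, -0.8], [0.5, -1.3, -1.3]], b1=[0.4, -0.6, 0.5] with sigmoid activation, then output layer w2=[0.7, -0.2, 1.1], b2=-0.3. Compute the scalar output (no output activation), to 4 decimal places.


z1[0] = (-0.4)·(0) + (-0.1)·(-1) + (-1.5)·(-3) + 0.4 = 5.0
z1[1] = (0.9)·(0) + (-1.5)·(-1) + (-0.8)·(-3) - 0.6 = 3.3
z1[2] = (0.5)·(0) + (-1.3)·(-1) + (-1.3)·(-3) + 0.5 = 5.7
h = sigmoid(z1) = [0.9933, 0.9644, 0.9967]
output = (0.7)·(0.9933) + (-0.2)·(0.9644) + (1.1)·(0.9967) - 0.3 = 1.2988

1.2988


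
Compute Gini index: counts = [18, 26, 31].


Probabilities: [18/75, 26/75, 31/75] ≈ [0.24, 0.3467, 0.4133]
Σpᵢ² = (324 + 676 + 961)/75² = 1961/5625
Gini = 1 - Σpᵢ² = 1 - 1961/5625 = 0.6514

0.6514


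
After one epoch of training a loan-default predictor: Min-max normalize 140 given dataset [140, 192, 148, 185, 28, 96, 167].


min=28, max=192
(140-28)/(192-28) = 112/164 = 0.6829

0.6829


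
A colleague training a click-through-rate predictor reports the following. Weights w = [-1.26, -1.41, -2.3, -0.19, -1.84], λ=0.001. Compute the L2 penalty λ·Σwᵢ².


‖w‖₂² = (-1.26)² + (-1.41)² + (-2.3)² + (-0.19)² + (-1.84)²
     = 1.5876 + 1.9881 + 5.29 + 0.0361 + 3.3856
     = 12.2874
λ·‖w‖₂² = 0.001·12.2874 = 0.012287

0.012287


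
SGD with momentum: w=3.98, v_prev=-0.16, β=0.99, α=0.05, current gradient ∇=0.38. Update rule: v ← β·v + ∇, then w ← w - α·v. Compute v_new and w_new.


v_new = 0.99·-0.16 + 0.38 = -0.1584 + 0.38 = 0.2216
w_new = 3.98 - 0.05·0.2216 = 3.98 - 0.01108 = 3.96892

v_new=0.2216, w_new=3.96892


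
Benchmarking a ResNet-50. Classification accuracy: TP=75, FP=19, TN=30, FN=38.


Accuracy = (TP+TN)/(TP+TN+FP+FN)
= (75+30)/(162)
= 105/162 = 64.81%

64.81%


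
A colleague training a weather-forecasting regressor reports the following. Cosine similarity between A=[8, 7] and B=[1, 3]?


A·B = 8·1 + 7·3 = 29
‖A‖ = √113 = 10.6301, ‖B‖ = √10 = 3.1623
cos = 29/(√113·√10) = 29/√1130 = 0.8627

0.8627


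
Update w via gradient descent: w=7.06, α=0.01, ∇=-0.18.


w_new = w - α·∇
= 7.06 - 0.01·-0.18
= 7.06 + 0.0018
= 7.0618

7.0618


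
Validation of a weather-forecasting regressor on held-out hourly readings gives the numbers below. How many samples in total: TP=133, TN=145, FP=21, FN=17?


Total = TP + TN + FP + FN
= 133 + 145 + 21 + 17
= 316
(Predicted positive: 154, predicted negative: 162)

316


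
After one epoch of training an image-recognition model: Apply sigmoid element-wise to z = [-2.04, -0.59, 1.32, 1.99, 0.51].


σ(-2.04) = 1/(1+e^2.04) = 0.1151
σ(-0.59) = 1/(1+e^0.59) = 0.3566
σ(1.32) = 1/(1+e^-1.32) = 0.7892
σ(1.99) = 1/(1+e^-1.99) = 0.8797
σ(0.51) = 1/(1+e^-0.51) = 0.6248
result = [0.1151, 0.3566, 0.7892, 0.8797, 0.6248]

[0.1151, 0.3566, 0.7892, 0.8797, 0.6248]


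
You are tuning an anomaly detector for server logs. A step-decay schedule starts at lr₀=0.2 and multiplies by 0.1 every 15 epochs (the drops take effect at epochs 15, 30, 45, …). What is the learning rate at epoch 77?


n_drops = ⌊77/15⌋ = 5
lr = 0.2·0.1^5 = 0.2·0.00001 = 0.000002

0.000002


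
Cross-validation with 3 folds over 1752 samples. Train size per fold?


Fold size = 1752/3 = 584
Training per fold = 1752 - 584 = 1168

1168


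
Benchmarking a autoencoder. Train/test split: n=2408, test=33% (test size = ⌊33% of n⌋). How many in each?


Test = ⌊2408·33/100⌋ = 794
Train = 2408 - 794 = 1614

Train: 1614, Test: 794


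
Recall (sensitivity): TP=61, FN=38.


Recall = TP/(TP+FN)
= 61/(61+38)
= 61/99 = 61.62%

61.62%


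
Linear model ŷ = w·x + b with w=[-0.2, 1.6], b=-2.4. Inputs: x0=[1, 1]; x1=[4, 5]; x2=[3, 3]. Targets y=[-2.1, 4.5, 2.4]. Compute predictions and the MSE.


ŷ0 = (-0.2)·(1) + (1.6)·(1) - 2.4 = -1.0
ŷ1 = (-0.2)·(4) + (1.6)·(5) - 2.4 = 4.8
ŷ2 = (-0.2)·(3) + (1.6)·(3) - 2.4 = 1.8
errors² = [1.21, 0.09, 0.36]
MSE = 1.6600/3 = 0.5533

0.5533


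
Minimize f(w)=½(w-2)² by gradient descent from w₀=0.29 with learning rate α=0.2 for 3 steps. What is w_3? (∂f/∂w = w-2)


step 1: grad = 0.29-2 = -1.71; w = 0.29 - 0.2·(-1.71) = 0.632
step 2: grad = 0.632-2 = -1.368; w = 0.632 - 0.2·(-1.368) = 0.9056
step 3: grad = 0.9056-2 = -1.0944; w = 0.9056 - 0.2·(-1.0944) = 1.12448

1.12448


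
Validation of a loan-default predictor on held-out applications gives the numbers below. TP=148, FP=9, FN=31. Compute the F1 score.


Precision = 148/157 = 0.9427
Recall = 148/179 = 0.8268
F1 = 2·P·R/(P+R) = 2·TP/(2·TP+FP+FN) = 296/(296+9+31) = 296/336 = 0.881

0.881


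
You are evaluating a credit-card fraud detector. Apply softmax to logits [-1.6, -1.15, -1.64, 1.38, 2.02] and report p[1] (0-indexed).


Exponentials: e^-1.6=0.2019, e^-1.15=0.3166, e^-1.64=0.194, e^1.38=3.9749, e^2.02=7.5383
Sum = 12.2257
Softmax = [0.0165, 0.0259, 0.0159, 0.3251, 0.6166]
p[1] = 0.3166/12.2257 = 0.0259

0.0259


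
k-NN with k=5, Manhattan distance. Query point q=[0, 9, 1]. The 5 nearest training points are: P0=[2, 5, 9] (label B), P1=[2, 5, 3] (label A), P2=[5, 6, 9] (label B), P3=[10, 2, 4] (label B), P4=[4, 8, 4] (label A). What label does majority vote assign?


d(q,P0) = 14  (label B)
d(q,P1) = 8  (label A)
d(q,P2) = 16  (label B)
d(q,P3) = 20  (label B)
d(q,P4) = 8  (label A)
Votes: A=2, B=3
Majority → B

B


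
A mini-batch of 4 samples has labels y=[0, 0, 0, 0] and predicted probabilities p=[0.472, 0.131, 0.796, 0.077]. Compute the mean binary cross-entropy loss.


L[0] = -ln(1-0.472) = -ln(0.528) = 0.6387
L[1] = -ln(1-0.131) = -ln(0.869) = 0.1404
L[2] = -ln(1-0.796) = -ln(0.204) = 1.5896
L[3] = -ln(1-0.077) = -ln(0.923) = 0.0801
mean = (0.6387 + 0.1404 + 1.5896 + 0.0801)/4 = 0.6122

0.6122


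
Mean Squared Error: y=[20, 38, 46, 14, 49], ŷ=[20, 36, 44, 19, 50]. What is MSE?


Squared errors: (20-20)²=0, (38-36)²=4, (46-44)²=4, (14-19)²=25, (49-50)²=1
Sum = 34
MSE = 34/5 = 34/5

34/5


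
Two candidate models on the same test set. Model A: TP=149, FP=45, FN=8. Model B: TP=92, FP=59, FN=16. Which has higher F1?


Model A: P=149/194=0.768, R=149/157=0.949, F1=2PR/(P+R)=2TP/(2TP+FP+FN)=298/351=0.849
Model B: P=92/151=0.6093, R=92/108=0.8519, F1=2PR/(P+R)=2TP/(2TP+FP+FN)=184/259=0.7104
0.849 > 0.7104 → Model A

Model A


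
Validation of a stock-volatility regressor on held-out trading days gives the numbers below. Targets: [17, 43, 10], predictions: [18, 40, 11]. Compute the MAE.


Absolute errors: |17-18|=1, |43-40|=3, |10-11|=1
Sum = 5
MAE = 5/3 = 5/3

5/3


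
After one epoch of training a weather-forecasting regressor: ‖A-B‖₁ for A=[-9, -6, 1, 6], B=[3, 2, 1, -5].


d = |-9-3| + |-6-2| + |1-1| + |6+ 5|
  = 12 + 8 + 0 + 11
  = 31

31


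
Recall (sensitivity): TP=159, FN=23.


Recall = TP/(TP+FN)
= 159/(159+23)
= 159/182 = 87.36%

87.36%


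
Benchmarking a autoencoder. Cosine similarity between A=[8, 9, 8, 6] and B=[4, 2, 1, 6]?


A·B = 8·4 + 9·2 + 8·1 + 6·6 = 94
‖A‖ = √245 = 15.6525, ‖B‖ = √57 = 7.5498
cos = 94/(√245·√57) = 94/√13965 = 0.7954

0.7954


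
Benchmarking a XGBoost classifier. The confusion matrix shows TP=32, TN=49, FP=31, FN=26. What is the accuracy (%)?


Accuracy = (TP+TN)/(TP+TN+FP+FN)
= (32+49)/(138)
= 81/138 = 58.7%

58.7%


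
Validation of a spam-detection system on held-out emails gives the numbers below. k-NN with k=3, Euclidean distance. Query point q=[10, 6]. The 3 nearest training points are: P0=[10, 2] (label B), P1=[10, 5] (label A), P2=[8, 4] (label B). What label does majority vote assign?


d(q,P0) = 4.0  (label B)
d(q,P1) = 1.0  (label A)
d(q,P2) = 2.8284  (label B)
Votes: A=1, B=2
Majority → B

B


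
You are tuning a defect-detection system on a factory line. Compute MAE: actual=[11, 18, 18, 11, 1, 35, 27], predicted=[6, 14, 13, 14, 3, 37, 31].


Absolute errors: |11-6|=5, |18-14|=4, |18-13|=5, |11-14|=3, |1-3|=2, |35-37|=2, |27-31|=4
Sum = 25
MAE = 25/7 = 25/7

25/7


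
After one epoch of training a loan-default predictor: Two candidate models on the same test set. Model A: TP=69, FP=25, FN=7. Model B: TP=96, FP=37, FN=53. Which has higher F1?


Model A: P=69/94=0.734, R=69/76=0.9079, F1=2PR/(P+R)=2TP/(2TP+FP+FN)=138/170=0.8118
Model B: P=96/133=0.7218, R=96/149=0.6443, F1=2PR/(P+R)=2TP/(2TP+FP+FN)=192/282=0.6809
0.8118 > 0.6809 → Model A

Model A


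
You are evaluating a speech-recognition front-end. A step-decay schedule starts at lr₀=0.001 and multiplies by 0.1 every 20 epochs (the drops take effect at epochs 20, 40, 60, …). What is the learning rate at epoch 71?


n_drops = ⌊71/20⌋ = 3
lr = 0.001·0.1^3 = 0.001·0.001 = 0.000001

0.000001


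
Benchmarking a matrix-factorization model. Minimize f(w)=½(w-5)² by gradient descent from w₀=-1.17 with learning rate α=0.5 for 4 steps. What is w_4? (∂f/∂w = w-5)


step 1: grad = -1.17-5 = -6.17; w = -1.17 - 0.5·(-6.17) = 1.915
step 2: grad = 1.915-5 = -3.085; w = 1.915 - 0.5·(-3.085) = 3.4575
step 3: grad = 3.4575-5 = -1.5425; w = 3.4575 - 0.5·(-1.5425) = 4.22875
step 4: grad = 4.22875-5 = -0.77125; w = 4.22875 - 0.5·(-0.77125) = 4.614375

4.614375


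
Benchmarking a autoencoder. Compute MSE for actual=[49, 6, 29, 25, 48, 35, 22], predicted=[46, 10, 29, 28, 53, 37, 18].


Squared errors: (49-46)²=9, (6-10)²=16, (29-29)²=0, (25-28)²=9, (48-53)²=25, (35-37)²=4, (22-18)²=16
Sum = 79
MSE = 79/7 = 79/7

79/7


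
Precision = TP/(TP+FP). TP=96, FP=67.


Precision = TP/(TP+FP)
= 96/(96+67)
= 96/163 = 58.9%

58.9%


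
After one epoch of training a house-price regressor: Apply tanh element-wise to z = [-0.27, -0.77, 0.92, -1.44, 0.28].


tanh(-0.27) = -0.2636
tanh(-0.77) = -0.6469
tanh(0.92) = 0.7259
tanh(-1.44) = -0.8937
tanh(0.28) = 0.2729
result = [-0.2636, -0.6469, 0.7259, -0.8937, 0.2729]

[-0.2636, -0.6469, 0.7259, -0.8937, 0.2729]
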